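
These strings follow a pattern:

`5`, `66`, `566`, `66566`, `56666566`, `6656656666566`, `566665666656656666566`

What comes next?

This is a Fibonacci-style word recurrence s(k) = s(k−2)·s(k−1): e.g. 5·66 = 566.
The next term joins 6656656666566 and 566665666656656666566.

6656656666566566665666656656666566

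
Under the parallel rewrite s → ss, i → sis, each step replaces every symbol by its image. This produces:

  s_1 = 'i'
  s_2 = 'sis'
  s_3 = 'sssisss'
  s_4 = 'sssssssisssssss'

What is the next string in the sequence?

sssssssssssssssisssssssssssssss

Replace each of the 15 characters of sssssssisssssss in place — ss ss ss ss ss ss ss sis ss ss ss ss ss ss ss — and concatenate.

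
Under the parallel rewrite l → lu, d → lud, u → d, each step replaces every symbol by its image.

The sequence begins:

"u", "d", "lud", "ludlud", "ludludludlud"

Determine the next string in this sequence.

ludludludludludludludlud

Expanding ludludludlud: l→lu, u→d, d→lud, l→lu, u→d, d→lud, l→lu, u→d, d→lud, l→lu, u→d, d→lud. Concatenated: lu d lud lu d lud lu d lud lu d lud.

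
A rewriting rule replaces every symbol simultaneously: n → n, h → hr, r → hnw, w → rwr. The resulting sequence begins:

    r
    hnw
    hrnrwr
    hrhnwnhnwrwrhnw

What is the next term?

Replace each of the 15 characters of hrhnwnhnwrwrhnw in place — hr hnw hr n rwr n hr n rwr hnw rwr hnw hr n rwr — and concatenate.

hrhnwhrnrwrnhrnrwrhnwrwrhnwhrnrwr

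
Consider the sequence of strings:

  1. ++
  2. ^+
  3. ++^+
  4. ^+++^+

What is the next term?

++^+^+++^+

From term 3 onward, concatenate the second-to-last term with the last: ++·^+ = ++^+, ^+·++^+ = ^+++^+, …
So term 5 is ++^+·^+++^+.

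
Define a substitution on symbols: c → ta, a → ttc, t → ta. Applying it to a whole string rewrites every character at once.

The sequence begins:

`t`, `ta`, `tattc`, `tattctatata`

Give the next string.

tattctatatatattctattctattc

Apply φ to tattctatata symbol by symbol: t→ta, a→ttc, t→ta, t→ta, c→ta, t→ta, a→ttc, t→ta, a→ttc, t→ta, a→ttc; joined: ta ttc ta ta ta ta ttc ta ttc ta ttc.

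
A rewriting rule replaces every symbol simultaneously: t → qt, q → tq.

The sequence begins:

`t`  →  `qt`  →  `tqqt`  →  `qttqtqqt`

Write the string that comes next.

tqqtqttqqttqtqqt

Expanding qttqtqqt: q→tq, t→qt, t→qt, q→tq, t→qt, q→tq, q→tq, t→qt. Concatenated: tq qt qt tq qt tq tq qt.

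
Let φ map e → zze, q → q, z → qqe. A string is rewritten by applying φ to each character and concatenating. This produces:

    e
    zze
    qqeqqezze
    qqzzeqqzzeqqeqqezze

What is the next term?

qqqqeqqezzeqqqqeqqezzeqqzzeqqzzeqqeqqezze

Applying the rule to each of the 19 symbols of qqzzeqqzzeqqeqqezze gives the pieces q q qqe qqe zze q q qqe qqe zze q q zze q q zze qqe qqe zze, which concatenate to the answer.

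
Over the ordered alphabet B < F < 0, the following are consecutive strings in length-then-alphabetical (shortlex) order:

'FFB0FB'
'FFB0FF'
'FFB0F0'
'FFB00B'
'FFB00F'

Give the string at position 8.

FFFBBF

Continuing the enumeration 3 steps past FFB00F: FFB00F → FFB000 → FFFBBB → (answer).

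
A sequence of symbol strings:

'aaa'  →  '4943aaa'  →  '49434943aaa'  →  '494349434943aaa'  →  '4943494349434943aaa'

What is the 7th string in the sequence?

494349434943494349434943aaa

Each term is the previous one with 4943 prepended.
From 4943494349434943aaa, 2 further steps: 4943494349434943aaa → 49434943494349434943aaa → (answer).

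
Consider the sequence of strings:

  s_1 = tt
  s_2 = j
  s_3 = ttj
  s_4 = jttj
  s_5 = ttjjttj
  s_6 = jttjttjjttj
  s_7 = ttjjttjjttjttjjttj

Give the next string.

From term 3 onward, concatenate the second-to-last term with the last: tt·j = ttj, j·ttj = jttj, …
The next term joins jttjttjjttj and ttjjttjjttjttjjttj.

jttjttjjttjttjjttjjttjttjjttj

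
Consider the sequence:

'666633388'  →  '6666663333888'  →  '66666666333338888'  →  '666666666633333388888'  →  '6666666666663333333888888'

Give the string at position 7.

666666666666666633333333388888888

Reading off run lengths: 6 runs 4, 6, 8, 10, 12; 3 runs 3, 4, 5, 6, 7; 8 runs 2, 3, 4, 5, 6 — each is linear in n, where the shown terms are n = 2, 3, 4, 5, 6.
Setting n = 8 gives 16, 9, 8 characters in each block.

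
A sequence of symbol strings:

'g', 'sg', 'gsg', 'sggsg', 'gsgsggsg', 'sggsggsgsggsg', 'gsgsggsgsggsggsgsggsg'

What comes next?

This is a Fibonacci-style word recurrence s(k) = s(k−2)·s(k−1): e.g. g·sg = gsg.
The next term joins sggsggsgsggsg and gsgsggsgsggsggsgsggsg.

sggsggsgsggsggsgsggsgsggsggsgsggsg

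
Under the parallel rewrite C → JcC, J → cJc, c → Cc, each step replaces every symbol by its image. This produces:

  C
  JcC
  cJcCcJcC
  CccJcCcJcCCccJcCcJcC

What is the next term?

Rewriting the 20 symbols of CccJcCcJcCCccJcCcJcC one by one yields JcC Cc Cc cJc Cc JcC Cc cJc Cc JcC JcC Cc Cc cJc Cc JcC Cc cJc Cc JcC; concatenated:

JcCCcCccJcCcJcCCccJcCcJcCJcCCcCccJcCcJcCCccJcCcJcC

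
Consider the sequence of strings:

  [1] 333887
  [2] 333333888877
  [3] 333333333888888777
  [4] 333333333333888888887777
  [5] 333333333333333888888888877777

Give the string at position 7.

Reading off run lengths: 3 runs 3, 6, 9, 12, 15; 8 runs 2, 4, 6, 8, 10; 7 runs 1, 2, 3, 4, 5 — each is linear in n (n = 1, 2, …).
At n = 7 the blocks have lengths 21, 14, 7.

333333333333333333333888888888888887777777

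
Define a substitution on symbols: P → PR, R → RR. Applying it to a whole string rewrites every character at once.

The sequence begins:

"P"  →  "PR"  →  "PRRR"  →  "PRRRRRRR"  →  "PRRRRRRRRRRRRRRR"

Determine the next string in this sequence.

PRRRRRRRRRRRRRRRRRRRRRRRRRRRRRRR

Replace each of the 16 characters of PRRRRRRRRRRRRRRR in place — PR RR RR RR RR RR RR RR RR RR RR RR RR RR RR RR — and concatenate.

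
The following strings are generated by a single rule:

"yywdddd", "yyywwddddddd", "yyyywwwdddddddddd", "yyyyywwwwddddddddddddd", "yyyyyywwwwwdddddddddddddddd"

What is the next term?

yyyyyyywwwwwwddddddddddddddddddd

Each string has the form y^{n+1} w^{n} d^{3n+1} (n = 1, 2, …).
At n = 6 the blocks have lengths 7, 6, 19.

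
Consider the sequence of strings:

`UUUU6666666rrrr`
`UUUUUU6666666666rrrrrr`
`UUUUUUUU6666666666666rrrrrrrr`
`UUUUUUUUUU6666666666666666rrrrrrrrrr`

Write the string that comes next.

UUUUUUUUUUUU6666666666666666666rrrrrrrrrrrr

The n-th term is 2n U's then 3n+1 6's then 2n r's, where the shown terms are n = 2, 3, 4, 5.
Setting n = 6 gives 12, 19, 12 characters in each block.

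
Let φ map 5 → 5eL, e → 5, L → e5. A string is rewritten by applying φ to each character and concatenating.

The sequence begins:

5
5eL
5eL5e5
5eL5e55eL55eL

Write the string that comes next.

5eL5e55eL55eL5eL5e55eL5eL5e5

Replace each of the 13 characters of 5eL5e55eL55eL in place — 5eL 5 e5 5eL 5 5eL 5eL 5 e5 5eL 5eL 5 e5 — and concatenate.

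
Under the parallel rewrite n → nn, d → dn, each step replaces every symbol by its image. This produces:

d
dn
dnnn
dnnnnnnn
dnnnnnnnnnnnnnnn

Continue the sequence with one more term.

Replace each of the 16 characters of dnnnnnnnnnnnnnnn in place — dn nn nn nn nn nn nn nn nn nn nn nn nn nn nn nn — and concatenate.

dnnnnnnnnnnnnnnnnnnnnnnnnnnnnnnn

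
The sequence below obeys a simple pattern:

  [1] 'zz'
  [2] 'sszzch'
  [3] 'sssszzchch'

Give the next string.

sssssszzchchch

Every step adds ss to the front and ch to the end of the previous string.
One more step from sssszzchch gives the answer.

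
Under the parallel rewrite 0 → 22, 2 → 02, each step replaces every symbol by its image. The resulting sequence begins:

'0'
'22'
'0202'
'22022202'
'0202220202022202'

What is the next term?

22022202020222022202220202022202

Replace each of the 16 characters of 0202220202022202 in place — 22 02 22 02 02 02 22 02 22 02 22 02 02 02 22 02 — and concatenate.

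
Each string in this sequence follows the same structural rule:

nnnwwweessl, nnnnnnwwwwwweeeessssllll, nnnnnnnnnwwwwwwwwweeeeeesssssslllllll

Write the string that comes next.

nnnnnnnnnnnnwwwwwwwwwwwweeeeeeeessssssssllllllllll

The n-th term is 3n n's then 3n w's then 2n e's then 2n s's then 3n-2 l's (n = 1, 2, …).
For the next term, n = 4, so the run lengths are 12, 12, 8, 8, 10.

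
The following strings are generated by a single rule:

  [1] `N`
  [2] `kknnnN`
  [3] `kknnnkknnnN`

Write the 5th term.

kknnnkknnnkknnnkknnnN

Each term is the previous one with kknnn prepended.
From kknnnkknnnN, 2 further steps: kknnnkknnnN → kknnnkknnnkknnnN → (answer).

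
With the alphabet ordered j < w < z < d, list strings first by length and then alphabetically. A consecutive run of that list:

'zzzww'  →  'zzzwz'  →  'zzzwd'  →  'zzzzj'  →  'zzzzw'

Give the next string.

Find the rightmost character of zzzzw below d, bump it to the next letter, and reset everything to its right to j.

zzzzz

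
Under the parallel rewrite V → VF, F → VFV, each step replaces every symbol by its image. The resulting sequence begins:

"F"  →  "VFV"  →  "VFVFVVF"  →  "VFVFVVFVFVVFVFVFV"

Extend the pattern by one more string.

φ(VFVFVVFVFVVFVFVFV) expands symbol-by-symbol to VF VFV VF VFV VF VF VFV VF VFV VF VF VFV VF VFV VF VFV VF; joining the 17 pieces gives the next term.

VFVFVVFVFVVFVFVFVVFVFVVFVFVFVVFVFVVFVFVVF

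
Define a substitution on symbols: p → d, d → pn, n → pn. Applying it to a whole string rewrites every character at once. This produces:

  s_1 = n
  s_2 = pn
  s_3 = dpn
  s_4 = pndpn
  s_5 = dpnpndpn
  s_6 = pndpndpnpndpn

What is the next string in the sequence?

Rewriting the 13 symbols of pndpndpnpndpn one by one yields d pn pn d pn pn d pn d pn pn d pn; concatenated:

dpnpndpnpndpndpnpndpn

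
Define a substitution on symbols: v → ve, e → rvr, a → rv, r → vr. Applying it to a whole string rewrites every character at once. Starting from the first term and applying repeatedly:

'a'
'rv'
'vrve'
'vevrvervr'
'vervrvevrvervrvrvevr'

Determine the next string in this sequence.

φ(vervrvevrvervrvrvevr) expands symbol-by-symbol to ve rvr vr ve vr ve rvr ve vr ve rvr vr ve vr ve vr ve rvr ve vr; joining the 20 pieces gives the next term.

vervrvrvevrvervrvevrvervrvrvevrvevrvervrvevr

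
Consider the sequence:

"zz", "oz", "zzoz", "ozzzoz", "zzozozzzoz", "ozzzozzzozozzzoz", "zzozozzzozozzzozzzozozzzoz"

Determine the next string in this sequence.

ozzzozzzozozzzozzzozozzzozozzzozzzozozzzoz

This is a Fibonacci-style word recurrence s(k) = s(k−2)·s(k−1): e.g. zz·oz = zzoz.
The next term joins ozzzozzzozozzzoz and zzozozzzozozzzozzzozozzzoz.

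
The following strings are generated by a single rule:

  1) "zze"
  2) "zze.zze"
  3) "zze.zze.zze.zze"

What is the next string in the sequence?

Every step duplicates the string with '.' between the halves.
Doubling zze.zze.zze.zze with '.' between the halves:

zze.zze.zze.zze.zze.zze.zze.zze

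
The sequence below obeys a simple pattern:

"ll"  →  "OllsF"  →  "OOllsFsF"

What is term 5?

OOOOllsFsFsFsF

Every step adds O to the front and sF to the end of the previous string.
From OOllsFsF, 2 further steps: OOllsFsF → OOOllsFsFsF → (answer).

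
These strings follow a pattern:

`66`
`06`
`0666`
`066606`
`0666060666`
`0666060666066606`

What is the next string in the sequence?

06660606660666060666060666

Each term (from the third on) is the previous term followed by the one before it: term 3 = 06·66 = 0666.
So term 7 is 0666060666066606·0666060666.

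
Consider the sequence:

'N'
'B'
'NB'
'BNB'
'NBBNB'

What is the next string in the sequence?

This is a Fibonacci-style word recurrence s(k) = s(k−2)·s(k−1): e.g. N·B = NB.
Continuing: BNB · NBBNB gives term 6.

BNBNBBNB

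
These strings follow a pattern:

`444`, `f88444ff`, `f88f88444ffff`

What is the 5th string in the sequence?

f88f88f88f88444ffffffff

Every step adds f88 to the front and ff to the end of the previous string.
From f88f88444ffff, 2 further steps: f88f88444ffff → f88f88f88444ffffff → (answer).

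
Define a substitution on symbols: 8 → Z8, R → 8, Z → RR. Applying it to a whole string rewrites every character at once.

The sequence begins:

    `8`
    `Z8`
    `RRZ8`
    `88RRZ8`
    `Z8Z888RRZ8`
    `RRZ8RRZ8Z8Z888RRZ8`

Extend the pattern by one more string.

Applying the rule to each of the 18 symbols of RRZ8RRZ8Z8Z888RRZ8 gives the pieces 8 8 RR Z8 8 8 RR Z8 RR Z8 RR Z8 Z8 Z8 8 8 RR Z8, which concatenate to the answer.

88RRZ888RRZ8RRZ8RRZ8Z8Z888RRZ8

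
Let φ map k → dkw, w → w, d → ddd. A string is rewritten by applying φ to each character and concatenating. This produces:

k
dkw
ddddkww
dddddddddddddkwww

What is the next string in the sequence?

Rewriting the 17 symbols of dddddddddddddkwww one by one yields ddd ddd ddd ddd ddd ddd ddd ddd ddd ddd ddd ddd ddd dkw w w w; concatenated:

ddddddddddddddddddddddddddddddddddddddddkwwww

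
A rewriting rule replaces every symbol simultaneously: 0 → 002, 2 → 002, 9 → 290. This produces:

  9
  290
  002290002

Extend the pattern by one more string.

Apply φ to 002290002 symbol by symbol: 0→002, 0→002, 2→002, 2→002, 9→290, 0→002, 0→002, 0→002, 2→002; joined: 002 002 002 002 290 002 002 002 002.

002002002002290002002002002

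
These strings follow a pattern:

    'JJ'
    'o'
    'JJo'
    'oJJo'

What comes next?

This is a Fibonacci-style word recurrence s(k) = s(k−2)·s(k−1): e.g. JJ·o = JJo.
So term 5 is JJo·oJJo.

JJooJJo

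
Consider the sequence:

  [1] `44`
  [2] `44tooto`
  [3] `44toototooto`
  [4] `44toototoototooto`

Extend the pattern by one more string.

Every step adds tooto to the end: s(k+1) = s(k)·tooto.
One more step from 44toototoototooto gives the answer.

44toototoototoototooto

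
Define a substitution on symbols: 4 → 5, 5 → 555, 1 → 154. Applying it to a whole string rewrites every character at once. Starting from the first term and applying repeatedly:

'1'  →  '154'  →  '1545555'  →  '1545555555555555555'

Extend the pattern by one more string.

Applying the rule to each of the 19 symbols of 1545555555555555555 gives the pieces 154 555 5 555 555 555 555 555 555 555 555 555 555 555 555 555 555 555 555, which concatenate to the answer.

1545555555555555555555555555555555555555555555555555555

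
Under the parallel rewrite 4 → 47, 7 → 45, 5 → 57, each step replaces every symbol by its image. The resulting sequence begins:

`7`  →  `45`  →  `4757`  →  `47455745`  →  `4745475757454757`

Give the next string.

φ(4745475757454757) expands symbol-by-symbol to 47 45 47 57 47 45 57 45 57 45 47 57 47 45 57 45; joining the 16 pieces gives the next term.

47454757474557455745475747455745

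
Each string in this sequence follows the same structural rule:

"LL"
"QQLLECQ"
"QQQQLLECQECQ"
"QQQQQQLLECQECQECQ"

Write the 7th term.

Every step adds QQ to the front and ECQ to the end of the previous string.
From QQQQQQLLECQECQECQ, 3 further steps: QQQQQQLLECQECQECQ → QQQQQQQQLLECQECQECQECQ → QQQQQQQQQQLLECQECQECQECQECQ → (answer).

QQQQQQQQQQQQLLECQECQECQECQECQECQ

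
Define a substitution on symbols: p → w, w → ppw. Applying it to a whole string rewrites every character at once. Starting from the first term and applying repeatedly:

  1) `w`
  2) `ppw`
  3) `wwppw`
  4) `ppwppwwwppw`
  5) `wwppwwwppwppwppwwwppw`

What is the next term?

Applying the rule to each of the 21 symbols of wwppwwwppwppwppwwwppw gives the pieces ppw ppw w w ppw ppw ppw w w ppw w w ppw w w ppw ppw ppw w w ppw, which concatenate to the answer.

ppwppwwwppwppwppwwwppwwwppwwwppwppwppwwwppw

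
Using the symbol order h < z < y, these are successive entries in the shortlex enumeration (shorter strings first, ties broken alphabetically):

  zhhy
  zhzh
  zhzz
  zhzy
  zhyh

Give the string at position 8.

Advancing 3 positions from zhyh through zhyh → zhyz → zhyy reaches term 8.

zzhh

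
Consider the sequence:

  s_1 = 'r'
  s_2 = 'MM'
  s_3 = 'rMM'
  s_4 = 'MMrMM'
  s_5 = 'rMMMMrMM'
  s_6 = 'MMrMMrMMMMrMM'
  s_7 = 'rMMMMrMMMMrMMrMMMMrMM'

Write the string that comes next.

MMrMMrMMMMrMMrMMMMrMMMMrMMrMMMMrMM

This is a Fibonacci-style word recurrence s(k) = s(k−2)·s(k−1): e.g. r·MM = rMM.
The next term joins MMrMMrMMMMrMM and rMMMMrMMMMrMMrMMMMrMM.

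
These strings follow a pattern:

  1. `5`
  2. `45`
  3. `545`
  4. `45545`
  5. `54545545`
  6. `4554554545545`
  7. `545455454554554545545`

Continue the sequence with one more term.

4554554545545545455454554554545545

Each term (from the third on) is the two preceding terms concatenated in order: term 3 = 5·45 = 545.
So term 8 is 4554554545545·545455454554554545545.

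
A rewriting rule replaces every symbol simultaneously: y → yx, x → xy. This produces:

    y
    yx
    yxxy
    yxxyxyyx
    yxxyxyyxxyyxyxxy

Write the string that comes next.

yxxyxyyxxyyxyxxyxyyxyxxyyxxyxyyx

Applying the rule to each of the 16 symbols of yxxyxyyxxyyxyxxy gives the pieces yx xy xy yx xy yx yx xy xy yx yx xy yx xy xy yx, which concatenate to the answer.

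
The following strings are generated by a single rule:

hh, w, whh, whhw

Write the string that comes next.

From term 3 onward, concatenate the last term with the second-to-last: w·hh = whh, whh·w = whhw, …
Continuing: whhw · whh gives term 5.

whhwwhh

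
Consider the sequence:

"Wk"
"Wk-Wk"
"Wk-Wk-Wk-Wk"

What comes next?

s(k+1) = s(k)·-·s(k) — each term doubles the last with '-' between the halves.
Doubling Wk-Wk-Wk-Wk with '-' between the halves:

Wk-Wk-Wk-Wk-Wk-Wk-Wk-Wk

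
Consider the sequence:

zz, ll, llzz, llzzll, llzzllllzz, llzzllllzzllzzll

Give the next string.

This is a Fibonacci-style word recurrence s(k) = s(k−1)·s(k−2): e.g. ll·zz = llzz.
Continuing: llzzllllzzllzzll · llzzllllzz gives term 7.

llzzllllzzllzzllllzzllllzz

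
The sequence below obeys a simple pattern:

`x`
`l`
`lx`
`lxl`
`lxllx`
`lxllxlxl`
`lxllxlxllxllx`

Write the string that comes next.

lxllxlxllxllxlxllxlxl

This is a Fibonacci-style word recurrence s(k) = s(k−1)·s(k−2): e.g. l·x = lx.
Continuing: lxllxlxllxllx · lxllxlxl gives term 8.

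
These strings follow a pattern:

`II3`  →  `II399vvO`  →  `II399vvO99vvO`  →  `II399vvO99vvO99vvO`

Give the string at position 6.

The strings grow by a fixed suffix 99vvO each time.
From II399vvO99vvO99vvO, 2 further steps: II399vvO99vvO99vvO → II399vvO99vvO99vvO99vvO → (answer).

II399vvO99vvO99vvO99vvO99vvO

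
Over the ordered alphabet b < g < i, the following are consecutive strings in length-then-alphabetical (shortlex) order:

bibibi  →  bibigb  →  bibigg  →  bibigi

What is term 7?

bibiii

Advancing 3 positions from bibigi through bibigi → bibiib → bibiig reaches term 7.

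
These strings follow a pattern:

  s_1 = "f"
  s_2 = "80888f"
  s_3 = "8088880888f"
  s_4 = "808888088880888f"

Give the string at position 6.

Each term is the previous one with 80888 prepended.
From 808888088880888f, 2 further steps: 808888088880888f → 80888808888088880888f → (answer).

8088880888808888088880888f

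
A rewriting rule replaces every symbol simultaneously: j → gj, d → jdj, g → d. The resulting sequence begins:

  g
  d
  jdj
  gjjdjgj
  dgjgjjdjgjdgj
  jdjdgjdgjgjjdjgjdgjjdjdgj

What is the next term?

Rewriting the 25 symbols of jdjdgjdgjgjjdjgjdgjjdjdgj one by one yields gj jdj gj jdj d gj jdj d gj d gj gj jdj gj d gj jdj d gj gj jdj gj jdj d gj; concatenated:

gjjdjgjjdjdgjjdjdgjdgjgjjdjgjdgjjdjdgjgjjdjgjjdjdgj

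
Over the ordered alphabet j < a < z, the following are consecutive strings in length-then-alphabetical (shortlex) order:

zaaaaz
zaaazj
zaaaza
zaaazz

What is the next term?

Find the rightmost character of zaaazz below z, bump it to the next letter, and reset everything to its right to j.

zaazjj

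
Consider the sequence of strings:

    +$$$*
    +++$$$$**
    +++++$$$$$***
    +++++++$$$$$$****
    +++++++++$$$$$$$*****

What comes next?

+++++++++++$$$$$$$$******

Each string has the form +^{2n-1} $^{n+2} *^{n} (n = 1, 2, …).
At n = 6 the blocks have lengths 11, 8, 6.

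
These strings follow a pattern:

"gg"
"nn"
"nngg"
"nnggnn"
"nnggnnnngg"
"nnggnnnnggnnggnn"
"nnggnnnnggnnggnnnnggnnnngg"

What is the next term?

Each term (from the third on) is the previous term followed by the one before it: term 3 = nn·gg = nngg.
The next term joins nnggnnnnggnnggnnnnggnnnngg and nnggnnnnggnnggnn.

nnggnnnnggnnggnnnnggnnnnggnnggnnnnggnnggnn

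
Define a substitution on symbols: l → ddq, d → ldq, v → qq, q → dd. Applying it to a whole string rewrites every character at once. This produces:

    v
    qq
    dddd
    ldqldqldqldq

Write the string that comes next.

Rewriting each symbol of ldqldqldqldq: l→ddq, d→ldq, q→dd, l→ddq, d→ldq, q→dd, l→ddq, d→ldq, q→dd, l→ddq, d→ldq, q→dd, which concatenates to ddq ldq dd ddq ldq dd ddq ldq dd ddq ldq dd.

ddqldqddddqldqddddqldqddddqldqdd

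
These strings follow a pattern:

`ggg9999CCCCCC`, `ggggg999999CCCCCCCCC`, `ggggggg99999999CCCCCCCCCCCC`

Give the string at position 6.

ggggggggggggg99999999999999CCCCCCCCCCCCCCCCCCCCC

Each string has the form g^{2n+1} 9^{2n+2} C^{3n+3} (n = 1, 2, …).
Setting n = 6 gives 13, 14, 21 characters in each block.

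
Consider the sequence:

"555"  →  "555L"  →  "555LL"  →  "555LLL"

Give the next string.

The strings grow by a fixed suffix L each time.
So the next term is 555LLL·L.

555LLLL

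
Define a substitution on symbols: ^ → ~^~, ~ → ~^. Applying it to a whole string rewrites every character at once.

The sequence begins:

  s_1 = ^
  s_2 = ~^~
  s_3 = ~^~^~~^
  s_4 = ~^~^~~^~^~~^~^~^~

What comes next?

~^~^~~^~^~~^~^~^~~^~^~~^~^~^~~^~^~~^~^~~^

Applying the rule to each of the 17 symbols of ~^~^~~^~^~~^~^~^~ gives the pieces ~^ ~^~ ~^ ~^~ ~^ ~^ ~^~ ~^ ~^~ ~^ ~^ ~^~ ~^ ~^~ ~^ ~^~ ~^, which concatenate to the answer.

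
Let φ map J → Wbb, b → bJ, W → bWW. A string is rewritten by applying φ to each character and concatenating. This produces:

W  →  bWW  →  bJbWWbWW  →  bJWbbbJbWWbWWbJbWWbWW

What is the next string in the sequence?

bJWbbbWWbJbJbJWbbbJbWWbWWbJbWWbWWbJWbbbJbWWbWWbJbWWbWW

Replace each of the 21 characters of bJWbbbJbWWbWWbJbWWbWW in place — bJ Wbb bWW bJ bJ bJ Wbb bJ bWW bWW bJ bWW bWW bJ Wbb bJ bWW bWW bJ bWW bWW — and concatenate.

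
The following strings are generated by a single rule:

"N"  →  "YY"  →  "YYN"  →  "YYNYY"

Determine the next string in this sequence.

From term 3 onward, concatenate the last term with the second-to-last: YY·N = YYN, YYN·YY = YYNYY, …
So term 5 is YYNYY·YYN.

YYNYYYYN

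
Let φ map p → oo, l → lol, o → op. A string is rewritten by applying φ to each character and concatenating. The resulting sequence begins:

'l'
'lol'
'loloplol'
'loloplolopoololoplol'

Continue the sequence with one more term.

Replace each of the 20 characters of loloplolopoololoplol in place — lol op lol op oo lol op lol op oo op op lol op lol op oo lol op lol — and concatenate.

loloplolopoololoplolopooopoploloplolopoololoplol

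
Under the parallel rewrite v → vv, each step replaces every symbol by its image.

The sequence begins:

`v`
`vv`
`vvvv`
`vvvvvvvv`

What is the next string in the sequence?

Apply φ to vvvvvvvv symbol by symbol: v→vv, v→vv, v→vv, v→vv, v→vv, v→vv, v→vv, v→vv; joined: vv vv vv vv vv vv vv vv.

vvvvvvvvvvvvvvvv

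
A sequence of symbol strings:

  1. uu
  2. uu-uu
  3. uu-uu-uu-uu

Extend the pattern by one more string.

uu-uu-uu-uu-uu-uu-uu-uu

Each string is two copies of the previous one joined by '-'.
One more doubling of uu-uu-uu-uu gives the answer.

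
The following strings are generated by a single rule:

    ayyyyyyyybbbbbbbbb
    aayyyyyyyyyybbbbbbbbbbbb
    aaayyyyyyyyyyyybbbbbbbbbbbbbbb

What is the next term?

Term n consists of n-2 a's, followed by 2n+2 y's, followed by 3n b's, where the shown terms are n = 3, 4, 5.
For the next term, n = 6, so the run lengths are 4, 14, 18.

aaaayyyyyyyyyyyyyybbbbbbbbbbbbbbbbbb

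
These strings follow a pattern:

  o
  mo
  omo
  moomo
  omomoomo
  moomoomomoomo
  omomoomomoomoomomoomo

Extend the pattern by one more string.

moomoomomoomoomomoomomoomoomomoomo

From term 3 onward, concatenate the second-to-last term with the last: o·mo = omo, mo·omo = moomo, …
Continuing: moomoomomoomo · omomoomomoomoomomoomo gives term 8.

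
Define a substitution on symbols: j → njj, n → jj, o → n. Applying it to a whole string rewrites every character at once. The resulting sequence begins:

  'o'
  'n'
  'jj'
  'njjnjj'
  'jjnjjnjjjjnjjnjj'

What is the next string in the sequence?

Rewriting the 16 symbols of jjnjjnjjjjnjjnjj one by one yields njj njj jj njj njj jj njj njj njj njj jj njj njj jj njj njj; concatenated:

njjnjjjjnjjnjjjjnjjnjjnjjnjjjjnjjnjjjjnjjnjj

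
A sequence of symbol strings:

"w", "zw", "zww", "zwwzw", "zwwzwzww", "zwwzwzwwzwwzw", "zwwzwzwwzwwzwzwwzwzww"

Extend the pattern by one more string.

zwwzwzwwzwwzwzwwzwzwwzwwzwzwwzwwzw

From term 3 onward, concatenate the last term with the second-to-last: zw·w = zww, zww·zw = zwwzw, …
The next term joins zwwzwzwwzwwzwzwwzwzww and zwwzwzwwzwwzw.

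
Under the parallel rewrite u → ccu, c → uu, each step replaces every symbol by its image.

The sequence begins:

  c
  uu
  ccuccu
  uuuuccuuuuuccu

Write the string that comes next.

Applying the rule to each of the 14 symbols of uuuuccuuuuuccu gives the pieces ccu ccu ccu ccu uu uu ccu ccu ccu ccu ccu uu uu ccu, which concatenate to the answer.

ccuccuccuccuuuuuccuccuccuccuccuuuuuccu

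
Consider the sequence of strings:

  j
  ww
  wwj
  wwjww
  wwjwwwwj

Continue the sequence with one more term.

wwjwwwwjwwjww

Each term (from the third on) is the previous term followed by the one before it: term 3 = ww·j = wwj.
Continuing: wwjwwwwj · wwjww gives term 6.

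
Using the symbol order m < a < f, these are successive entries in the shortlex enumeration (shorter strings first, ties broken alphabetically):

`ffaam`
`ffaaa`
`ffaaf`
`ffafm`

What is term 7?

Continuing the enumeration 3 steps past ffafm: ffafm → ffafa → ffaff → (answer).

fffmm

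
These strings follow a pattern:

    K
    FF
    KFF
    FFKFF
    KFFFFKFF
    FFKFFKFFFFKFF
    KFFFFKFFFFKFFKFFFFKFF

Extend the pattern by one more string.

FFKFFKFFFFKFFKFFFFKFFFFKFFKFFFFKFF

This is a Fibonacci-style word recurrence s(k) = s(k−2)·s(k−1): e.g. K·FF = KFF.
Continuing: FFKFFKFFFFKFF · KFFFFKFFFFKFFKFFFFKFF gives term 8.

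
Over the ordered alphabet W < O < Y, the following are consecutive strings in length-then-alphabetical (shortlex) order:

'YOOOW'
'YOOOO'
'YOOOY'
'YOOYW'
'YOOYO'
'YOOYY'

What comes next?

Treat YOOYY as a base-3 numeral over the given alphabet and add one, carrying through any trailing Y's.

YOYWW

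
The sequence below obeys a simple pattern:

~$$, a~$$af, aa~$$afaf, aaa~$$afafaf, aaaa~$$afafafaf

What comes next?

s(k+1) = a·s(k)·af, so each term gains a as a prefix and af as a suffix.
Applying this once more to aaaa~$$afafafaf:

aaaaa~$$afafafafaf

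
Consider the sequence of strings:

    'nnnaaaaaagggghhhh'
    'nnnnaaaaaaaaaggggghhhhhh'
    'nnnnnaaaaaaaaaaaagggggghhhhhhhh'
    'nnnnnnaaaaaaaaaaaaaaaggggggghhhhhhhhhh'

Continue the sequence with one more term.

Term n consists of n+1 n's, followed by 3n a's, followed by n+2 g's, followed by 2n h's, where the shown terms are n = 2, 3, 4, 5.
For the next term, n = 6, so the run lengths are 7, 18, 8, 12.

nnnnnnnaaaaaaaaaaaaaaaaaagggggggghhhhhhhhhhhh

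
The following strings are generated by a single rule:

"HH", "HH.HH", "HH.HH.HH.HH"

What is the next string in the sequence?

Each string is two copies of the previous one joined by '.'.
One more doubling of HH.HH.HH.HH gives the answer.

HH.HH.HH.HH.HH.HH.HH.HH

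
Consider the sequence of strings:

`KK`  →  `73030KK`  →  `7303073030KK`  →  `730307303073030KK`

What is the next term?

The strings grow by a fixed prefix 73030 each time.
Applying this once more to 730307303073030KK:

73030730307303073030KK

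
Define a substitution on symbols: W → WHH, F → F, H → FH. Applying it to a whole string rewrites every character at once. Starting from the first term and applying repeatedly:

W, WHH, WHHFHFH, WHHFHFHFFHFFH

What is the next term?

Rewriting the 13 symbols of WHHFHFHFFHFFH one by one yields WHH FH FH F FH F FH F F FH F F FH; concatenated:

WHHFHFHFFHFFHFFFHFFFH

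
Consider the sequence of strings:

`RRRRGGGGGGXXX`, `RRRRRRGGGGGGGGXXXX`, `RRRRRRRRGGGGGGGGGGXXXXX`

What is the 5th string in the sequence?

RRRRRRRRRRRRGGGGGGGGGGGGGGXXXXXXX

Term n consists of 2n-2 R's, followed by 2n G's, followed by n X's, where the shown terms are n = 3, 4, 5.
Setting n = 7 gives 12, 14, 7 characters in each block.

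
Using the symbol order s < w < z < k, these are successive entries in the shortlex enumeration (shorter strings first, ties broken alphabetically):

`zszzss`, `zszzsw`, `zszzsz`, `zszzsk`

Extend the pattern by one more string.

Find the rightmost character of zszzsk below k, bump it to the next letter, and reset everything to its right to s.

zszzws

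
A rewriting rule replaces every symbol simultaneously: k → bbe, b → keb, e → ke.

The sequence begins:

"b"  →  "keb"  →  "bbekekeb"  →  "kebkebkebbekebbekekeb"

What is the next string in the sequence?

Applying the rule to each of the 21 symbols of kebkebkebbekebbekekeb gives the pieces bbe ke keb bbe ke keb bbe ke keb keb ke bbe ke keb keb ke bbe ke bbe ke keb, which concatenate to the answer.

bbekekebbbekekebbbekekebkebkebbekekebkebkebbekebbekekeb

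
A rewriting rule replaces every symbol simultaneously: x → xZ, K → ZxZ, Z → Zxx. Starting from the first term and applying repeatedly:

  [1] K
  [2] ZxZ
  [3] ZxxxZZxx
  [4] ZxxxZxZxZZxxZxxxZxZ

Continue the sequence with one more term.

Applying the rule to each of the 19 symbols of ZxxxZxZxZZxxZxxxZxZ gives the pieces Zxx xZ xZ xZ Zxx xZ Zxx xZ Zxx Zxx xZ xZ Zxx xZ xZ xZ Zxx xZ Zxx, which concatenate to the answer.

ZxxxZxZxZZxxxZZxxxZZxxZxxxZxZZxxxZxZxZZxxxZZxx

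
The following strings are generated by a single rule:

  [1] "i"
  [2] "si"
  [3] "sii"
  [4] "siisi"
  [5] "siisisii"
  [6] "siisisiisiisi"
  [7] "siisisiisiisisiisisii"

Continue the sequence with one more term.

From term 3 onward, concatenate the last term with the second-to-last: si·i = sii, sii·si = siisi, …
The next term joins siisisiisiisisiisisii and siisisiisiisi.

siisisiisiisisiisisiisiisisiisiisi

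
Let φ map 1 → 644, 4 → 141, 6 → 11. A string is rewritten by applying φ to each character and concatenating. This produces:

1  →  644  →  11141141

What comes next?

Expanding 11141141: 1→644, 1→644, 1→644, 4→141, 1→644, 1→644, 4→141, 1→644. Concatenated: 644 644 644 141 644 644 141 644.

644644644141644644141644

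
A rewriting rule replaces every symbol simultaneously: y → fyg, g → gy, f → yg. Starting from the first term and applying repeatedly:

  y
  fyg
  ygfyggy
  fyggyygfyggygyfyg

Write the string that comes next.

Rewriting the 17 symbols of fyggyygfyggygyfyg one by one yields yg fyg gy gy fyg fyg gy yg fyg gy gy fyg gy fyg yg fyg gy; concatenated:

ygfyggygyfygfyggyygfyggygyfyggyfygygfyggy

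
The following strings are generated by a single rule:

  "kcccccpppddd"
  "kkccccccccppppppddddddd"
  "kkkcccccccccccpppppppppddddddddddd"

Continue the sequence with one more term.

kkkkccccccccccccccppppppppppppddddddddddddddd

Each string has the form k^{n} c^{3n+2} p^{3n} d^{4n-1} (n = 1, 2, …).
At n = 4 the blocks have lengths 4, 14, 12, 15.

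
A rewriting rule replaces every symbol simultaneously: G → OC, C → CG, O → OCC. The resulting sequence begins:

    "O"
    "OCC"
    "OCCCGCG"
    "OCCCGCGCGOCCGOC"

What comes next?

OCCCGCGCGOCCGOCCGOCOCCCGCGOCOCCCG

Replace each of the 15 characters of OCCCGCGCGOCCGOC in place — OCC CG CG CG OC CG OC CG OC OCC CG CG OC OCC CG — and concatenate.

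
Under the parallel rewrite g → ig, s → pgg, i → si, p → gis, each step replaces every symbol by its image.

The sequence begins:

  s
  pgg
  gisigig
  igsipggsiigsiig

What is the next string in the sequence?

Rewriting the 15 symbols of igsipggsiigsiig one by one yields si ig pgg si gis ig ig pgg si si ig pgg si si ig; concatenated:

siigpggsigisigigpggsisiigpggsisiig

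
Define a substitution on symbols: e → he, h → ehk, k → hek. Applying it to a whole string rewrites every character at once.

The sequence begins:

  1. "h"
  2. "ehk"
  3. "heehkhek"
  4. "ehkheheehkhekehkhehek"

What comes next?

Rewriting the 21 symbols of ehkheheehkhekehkhehek one by one yields he ehk hek ehk he ehk he he ehk hek ehk he hek he ehk hek ehk he ehk he hek; concatenated:

heehkhekehkheehkheheehkhekehkhehekheehkhekehkheehkhehek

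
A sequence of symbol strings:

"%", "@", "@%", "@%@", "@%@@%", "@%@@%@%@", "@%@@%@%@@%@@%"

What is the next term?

@%@@%@%@@%@@%@%@@%@%@

This is a Fibonacci-style word recurrence s(k) = s(k−1)·s(k−2): e.g. @·% = @%.
Continuing: @%@@%@%@@%@@% · @%@@%@%@ gives term 8.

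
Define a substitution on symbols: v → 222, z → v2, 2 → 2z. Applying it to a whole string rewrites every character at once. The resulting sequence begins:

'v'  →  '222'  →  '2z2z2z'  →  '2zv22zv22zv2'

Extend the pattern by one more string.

Apply φ to 2zv22zv22zv2 symbol by symbol: 2→2z, z→v2, v→222, 2→2z, 2→2z, z→v2, v→222, 2→2z, 2→2z, z→v2, v→222, 2→2z; joined: 2z v2 222 2z 2z v2 222 2z 2z v2 222 2z.

2zv22222z2zv22222z2zv22222z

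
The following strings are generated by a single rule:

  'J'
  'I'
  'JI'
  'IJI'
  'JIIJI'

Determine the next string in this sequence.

Each term (from the third on) is the two preceding terms concatenated in order: term 3 = J·I = JI.
The next term joins IJI and JIIJI.

IJIJIIJI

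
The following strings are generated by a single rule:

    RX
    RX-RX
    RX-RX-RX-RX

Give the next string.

RX-RX-RX-RX-RX-RX-RX-RX

s(k+1) = s(k)·-·s(k) — each term doubles the last with '-' between the halves.
So the next term is two copies of RX-RX-RX-RX with '-' between the halves.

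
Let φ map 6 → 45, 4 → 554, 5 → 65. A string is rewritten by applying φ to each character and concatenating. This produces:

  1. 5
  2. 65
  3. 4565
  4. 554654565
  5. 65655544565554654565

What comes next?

Rewriting the 20 symbols of 65655544565554654565 one by one yields 45 65 45 65 65 65 554 554 65 45 65 65 65 554 45 65 554 65 45 65; concatenated:

45654565656555455465456565655544565554654565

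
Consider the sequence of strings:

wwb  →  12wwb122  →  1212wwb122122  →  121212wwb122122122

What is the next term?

Every step adds 12 to the front and 122 to the end of the previous string.
One more step from 121212wwb122122122 gives the answer.

12121212wwb122122122122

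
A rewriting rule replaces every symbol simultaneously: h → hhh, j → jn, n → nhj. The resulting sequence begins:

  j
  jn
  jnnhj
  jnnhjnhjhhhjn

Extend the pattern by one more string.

Rewriting the 13 symbols of jnnhjnhjhhhjn one by one yields jn nhj nhj hhh jn nhj hhh jn hhh hhh hhh jn nhj; concatenated:

jnnhjnhjhhhjnnhjhhhjnhhhhhhhhhjnnhj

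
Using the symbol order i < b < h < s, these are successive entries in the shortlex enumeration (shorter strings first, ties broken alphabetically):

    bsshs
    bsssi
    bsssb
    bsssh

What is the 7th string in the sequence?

Continuing the enumeration 3 steps past bsssh: bsssh → bssss → hiiii → (answer).

hiiib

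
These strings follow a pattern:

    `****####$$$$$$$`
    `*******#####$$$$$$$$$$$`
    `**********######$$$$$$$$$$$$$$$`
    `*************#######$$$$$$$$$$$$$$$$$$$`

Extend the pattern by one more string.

****************########$$$$$$$$$$$$$$$$$$$$$$$

Each string has the form *^{3n-2} #^{n+2} $^{4n-1}, where the shown terms are n = 2, 3, 4, 5.
Setting n = 6 gives 16, 8, 23 characters in each block.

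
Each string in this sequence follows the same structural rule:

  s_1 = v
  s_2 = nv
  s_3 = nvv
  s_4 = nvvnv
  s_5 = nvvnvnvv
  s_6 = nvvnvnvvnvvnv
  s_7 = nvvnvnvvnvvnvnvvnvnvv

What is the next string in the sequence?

nvvnvnvvnvvnvnvvnvnvvnvvnvnvvnvvnv

Each term (from the third on) is the previous term followed by the one before it: term 3 = nv·v = nvv.
So term 8 is nvvnvnvvnvvnvnvvnvnvv·nvvnvnvvnvvnv.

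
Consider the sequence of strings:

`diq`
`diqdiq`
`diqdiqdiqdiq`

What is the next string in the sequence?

s(k+1) = s(k)·s(k) — each term doubles the last.
So the next term is two copies of diqdiqdiqdiq.

diqdiqdiqdiqdiqdiqdiqdiq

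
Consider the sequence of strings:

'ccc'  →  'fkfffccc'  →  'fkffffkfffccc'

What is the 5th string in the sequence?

fkffffkffffkffffkfffccc

Each term is the previous one with fkfff prepended.
From fkffffkfffccc, 2 further steps: fkffffkfffccc → fkffffkffffkfffccc → (answer).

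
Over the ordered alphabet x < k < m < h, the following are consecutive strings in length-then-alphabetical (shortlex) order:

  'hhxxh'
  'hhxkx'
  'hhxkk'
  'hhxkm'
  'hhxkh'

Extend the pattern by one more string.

hhxmx

Find the rightmost character of hhxkh below h, bump it to the next letter, and reset everything to its right to x.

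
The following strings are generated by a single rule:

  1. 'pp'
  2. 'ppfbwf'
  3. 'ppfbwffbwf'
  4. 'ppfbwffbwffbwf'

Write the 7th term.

Each term is the previous one with fbwf appended.
From ppfbwffbwffbwf, 3 further steps: ppfbwffbwffbwf → ppfbwffbwffbwffbwf → ppfbwffbwffbwffbwffbwf → (answer).

ppfbwffbwffbwffbwffbwffbwf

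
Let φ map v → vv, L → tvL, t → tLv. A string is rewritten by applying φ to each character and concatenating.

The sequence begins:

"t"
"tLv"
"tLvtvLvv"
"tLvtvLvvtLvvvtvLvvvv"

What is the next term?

tLvtvLvvtLvvvtvLvvvvtLvtvLvvvvvvtLvvvtvLvvvvvvvv

Replace each of the 20 characters of tLvtvLvvtLvvvtvLvvvv in place — tLv tvL vv tLv vv tvL vv vv tLv tvL vv vv vv tLv vv tvL vv vv vv vv — and concatenate.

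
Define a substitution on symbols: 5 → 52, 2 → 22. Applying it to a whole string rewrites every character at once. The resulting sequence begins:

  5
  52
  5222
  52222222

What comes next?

Rewriting each symbol of 52222222: 5→52, 2→22, 2→22, 2→22, 2→22, 2→22, 2→22, 2→22, which concatenates to 52 22 22 22 22 22 22 22.

5222222222222222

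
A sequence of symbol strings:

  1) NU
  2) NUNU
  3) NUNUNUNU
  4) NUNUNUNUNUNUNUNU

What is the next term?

Every step duplicates the string.
Doubling NUNUNUNUNUNUNUNU:

NUNUNUNUNUNUNUNUNUNUNUNUNUNUNUNU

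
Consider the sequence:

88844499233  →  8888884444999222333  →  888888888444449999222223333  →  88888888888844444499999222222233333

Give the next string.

8888888888888884444444999999222222222333333

The n-th term is 3n 8's then n+2 4's then n+1 9's then 2n-1 2's then n+1 3's (n = 1, 2, …).
At n = 5 the blocks have lengths 15, 7, 6, 9, 6.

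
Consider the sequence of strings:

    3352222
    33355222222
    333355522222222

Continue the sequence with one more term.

3333355552222222222

Reading off run lengths: 3 runs 2, 3, 4; 5 runs 1, 2, 3; 2 runs 4, 6, 8 — each is linear in n, where the shown terms are n = 2, 3, 4.
At n = 5 the blocks have lengths 5, 4, 10.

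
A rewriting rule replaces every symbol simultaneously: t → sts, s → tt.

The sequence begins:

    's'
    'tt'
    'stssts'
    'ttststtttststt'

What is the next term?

Replace each of the 14 characters of ttststtttststt in place — sts sts tt sts tt sts sts sts sts tt sts tt sts sts — and concatenate.

stsststtststtstsstsstsststtststtstssts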